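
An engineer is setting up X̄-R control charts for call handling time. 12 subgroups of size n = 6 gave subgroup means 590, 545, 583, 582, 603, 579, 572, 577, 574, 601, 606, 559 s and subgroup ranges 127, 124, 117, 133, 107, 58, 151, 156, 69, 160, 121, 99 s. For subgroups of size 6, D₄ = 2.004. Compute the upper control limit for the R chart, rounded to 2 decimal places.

R̄ = (127 + 124 + 117 + 133 + 107 + 58 + 151 + 156 + 69 + 160 + 121 + 99) / 12 = 1422.0000 / 12 = 118.5000
UCL_R = D₄·R̄ = 2.004 × 118.5000 = 237.4740

237.47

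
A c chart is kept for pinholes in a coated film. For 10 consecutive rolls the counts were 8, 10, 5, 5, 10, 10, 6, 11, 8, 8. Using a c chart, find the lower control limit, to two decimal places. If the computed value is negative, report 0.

0.00

c̄ = (8 + 10 + 5 + 5 + 10 + 10 + 6 + 11 + 8 + 8) / 10 = 81 / 10 = 8.1000
LCL = c̄ − 3√c̄ = 8.1000 − 3 × 2.8460 = -0.4381 → 0 (cannot be negative)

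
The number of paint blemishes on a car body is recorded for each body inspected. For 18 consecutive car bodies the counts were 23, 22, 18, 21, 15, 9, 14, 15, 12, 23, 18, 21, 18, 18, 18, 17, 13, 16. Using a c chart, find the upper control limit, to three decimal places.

29.748

c̄ = (23 + 22 + 18 + 21 + 15 + 9 + 14 + 15 + 12 + 23 + 18 + 21 + 18 + 18 + 18 + 17 + 13 + 16) / 18 = 311 / 18 = 17.2778
UCL = c̄ + 3√c̄ = 17.2778 + 3 × √17.2778 = 17.2778 + 3 × 4.1567 = 29.7477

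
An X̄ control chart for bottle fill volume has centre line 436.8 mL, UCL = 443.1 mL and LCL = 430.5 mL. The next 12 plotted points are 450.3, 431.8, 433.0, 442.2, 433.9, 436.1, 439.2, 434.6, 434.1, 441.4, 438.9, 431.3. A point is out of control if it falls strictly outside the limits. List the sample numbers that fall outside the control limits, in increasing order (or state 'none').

Compare each point to [430.5, 443.1]: sample 1 = 450.3 > UCL.

1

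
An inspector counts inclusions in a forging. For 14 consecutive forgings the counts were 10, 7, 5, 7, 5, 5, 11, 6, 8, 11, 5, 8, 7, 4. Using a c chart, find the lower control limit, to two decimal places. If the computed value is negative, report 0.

0.00

c̄ = (10 + 7 + 5 + 7 + 5 + 5 + 11 + 6 + 8 + 11 + 5 + 8 + 7 + 4) / 14 = 99 / 14 = 7.0714
LCL = c̄ − 3√c̄ = 7.0714 − 3 × 2.6592 = -0.9062 → 0 (cannot be negative)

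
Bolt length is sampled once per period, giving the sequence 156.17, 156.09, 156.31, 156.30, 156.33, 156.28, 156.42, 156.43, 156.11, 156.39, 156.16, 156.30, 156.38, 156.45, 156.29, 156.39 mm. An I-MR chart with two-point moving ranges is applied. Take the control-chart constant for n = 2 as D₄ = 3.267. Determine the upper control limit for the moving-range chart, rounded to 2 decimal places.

Moving ranges: 0.08, 0.22, 0.01, 0.03, 0.05, 0.14, 0.01, 0.32, 0.28, 0.23, 0.14, 0.08, 0.07, 0.16, 0.10; M̄R̄ = 1.9200 / 15 = 0.1280
UCL_MR = D₄·M̄R̄ = 3.267 × 0.1280 = 0.4182

0.42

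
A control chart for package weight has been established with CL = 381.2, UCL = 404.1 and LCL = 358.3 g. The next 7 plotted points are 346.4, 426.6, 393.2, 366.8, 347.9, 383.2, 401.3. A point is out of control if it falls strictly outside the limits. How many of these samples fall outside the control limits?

3

Compare each point to [358.3, 404.1]: sample 1 = 346.4 < LCL; sample 2 = 426.6 > UCL; sample 5 = 347.9 < LCL.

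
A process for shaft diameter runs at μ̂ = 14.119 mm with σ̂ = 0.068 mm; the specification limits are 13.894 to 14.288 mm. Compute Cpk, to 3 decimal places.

Cpu = (USL − μ̂) / (3σ̂) = (14.288 − 14.119) / (3 × 0.068) = 0.8284; Cpl = (μ̂ − LSL) / (3σ̂) = (14.119 − 13.894) / (3 × 0.068) = 1.1029; Cpk = min(Cpu, Cpl) = 0.8284

0.828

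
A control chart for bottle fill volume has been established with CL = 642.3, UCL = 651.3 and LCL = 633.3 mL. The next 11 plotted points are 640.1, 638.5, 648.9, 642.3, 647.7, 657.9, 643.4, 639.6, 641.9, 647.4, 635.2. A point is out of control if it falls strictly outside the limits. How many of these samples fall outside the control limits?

1

Compare each point to [633.3, 651.3]: sample 6 = 657.9 > UCL.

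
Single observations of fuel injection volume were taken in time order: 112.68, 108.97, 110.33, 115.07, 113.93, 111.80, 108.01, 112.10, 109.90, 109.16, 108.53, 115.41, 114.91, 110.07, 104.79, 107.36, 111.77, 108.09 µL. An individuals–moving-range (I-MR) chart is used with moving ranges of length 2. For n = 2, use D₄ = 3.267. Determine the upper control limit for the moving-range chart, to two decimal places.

Moving ranges: 3.71, 1.36, 4.74, 1.14, 2.13, 3.79, 4.09, 2.20, 0.74, 0.63, 6.88, 0.50, 4.84, 5.28, 2.57, 4.41, 3.68; M̄R̄ = 52.6900 / 17 = 3.0994
UCL_MR = D₄·M̄R̄ = 3.267 × 3.0994 = 10.1258

10.13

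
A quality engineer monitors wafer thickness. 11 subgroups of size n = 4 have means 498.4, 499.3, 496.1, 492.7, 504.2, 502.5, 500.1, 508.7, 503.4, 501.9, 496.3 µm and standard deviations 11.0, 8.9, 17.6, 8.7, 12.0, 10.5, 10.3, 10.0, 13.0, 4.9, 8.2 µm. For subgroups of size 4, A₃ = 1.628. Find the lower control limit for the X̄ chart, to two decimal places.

483.29

X̄̄ = (498.4 + 499.3 + 496.1 + 492.7 + 504.2 + 502.5 + 500.1 + 508.7 + 503.4 + 501.9 + 496.3) / 11 = 500.3273
s̄ = (11.0 + 8.9 + 17.6 + 8.7 + 12.0 + 10.5 + 10.3 + 10.0 + 13.0 + 4.9 + 8.2) / 11 = 10.4636
LCL = X̄̄ − A₃·s̄ = 500.3273 − 1.628 × 10.4636 = 483.2925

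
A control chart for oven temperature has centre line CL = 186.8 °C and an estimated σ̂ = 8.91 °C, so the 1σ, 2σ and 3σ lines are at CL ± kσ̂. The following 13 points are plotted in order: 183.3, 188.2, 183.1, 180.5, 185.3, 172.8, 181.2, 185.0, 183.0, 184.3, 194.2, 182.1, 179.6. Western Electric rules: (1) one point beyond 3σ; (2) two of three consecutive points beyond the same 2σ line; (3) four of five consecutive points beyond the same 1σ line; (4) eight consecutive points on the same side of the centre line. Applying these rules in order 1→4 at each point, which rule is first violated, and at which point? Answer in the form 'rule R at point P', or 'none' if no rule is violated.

Zone of each point (C = within 1σ̂, B = 1σ̂–2σ̂, A = 2σ̂–3σ̂, * = beyond 3σ̂; sign = side of CL): 1:-C, 2:+C, 3:-C, 4:-C, 5:-C, 6:-B, 7:-C, 8:-C, 9:-C, 10:-C, 11:+C, 12:-C, 13:-C
Rule 4 (eight consecutive points on the same side of the centre line) is satisfied at point 10.

rule 4 at point 10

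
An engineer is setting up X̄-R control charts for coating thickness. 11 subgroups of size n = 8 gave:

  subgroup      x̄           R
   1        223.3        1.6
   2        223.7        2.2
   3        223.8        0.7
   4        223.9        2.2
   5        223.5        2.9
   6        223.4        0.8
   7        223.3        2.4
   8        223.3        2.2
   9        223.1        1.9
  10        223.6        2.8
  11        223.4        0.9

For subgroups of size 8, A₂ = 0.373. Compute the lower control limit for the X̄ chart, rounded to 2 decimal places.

222.78

X̄̄ = (223.3 + 223.7 + 223.8 + 223.9 + 223.5 + 223.4 + 223.3 + 223.3 + 223.1 + 223.6 + 223.4) / 11 = 2458.3000 / 11 = 223.4818
R̄ = (1.6 + 2.2 + 0.7 + 2.2 + 2.9 + 0.8 + 2.4 + 2.2 + 1.9 + 2.8 + 0.9) / 11 = 20.6000 / 11 = 1.8727
LCL = X̄̄ − A₂·R̄ = 223.4818 − 0.373 × 1.8727 = 222.7833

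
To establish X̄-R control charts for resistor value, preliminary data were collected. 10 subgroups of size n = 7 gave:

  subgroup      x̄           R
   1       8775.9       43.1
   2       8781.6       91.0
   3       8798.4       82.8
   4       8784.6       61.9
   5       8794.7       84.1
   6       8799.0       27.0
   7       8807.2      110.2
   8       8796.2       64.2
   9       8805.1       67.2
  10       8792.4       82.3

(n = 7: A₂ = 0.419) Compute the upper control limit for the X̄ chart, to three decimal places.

X̄̄ = (8775.9 + 8781.6 + 8798.4 + 8784.6 + 8794.7 + 8799.0 + 8807.2 + 8796.2 + 8805.1 + 8792.4) / 10 = 87935.1000 / 10 = 8793.5100
R̄ = (43.1 + 91.0 + 82.8 + 61.9 + 84.1 + 27.0 + 110.2 + 64.2 + 67.2 + 82.3) / 10 = 713.8000 / 10 = 71.3800
UCL = X̄̄ + A₂·R̄ = 8793.5100 + 0.419 × 71.3800 = 8823.4182

8823.418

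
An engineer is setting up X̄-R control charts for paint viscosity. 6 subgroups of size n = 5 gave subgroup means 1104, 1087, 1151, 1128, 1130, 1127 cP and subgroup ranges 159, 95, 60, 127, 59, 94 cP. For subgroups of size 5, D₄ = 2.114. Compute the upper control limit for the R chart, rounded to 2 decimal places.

R̄ = (159 + 95 + 60 + 127 + 59 + 94) / 6 = 594.0000 / 6 = 99.0000
UCL_R = D₄·R̄ = 2.114 × 99.0000 = 209.2860

209.29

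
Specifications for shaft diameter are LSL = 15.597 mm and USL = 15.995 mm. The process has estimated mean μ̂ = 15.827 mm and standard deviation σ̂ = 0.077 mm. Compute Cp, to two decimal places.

0.86

Cp = (USL − LSL) / (6σ̂) = (15.995 − 15.597) / (6 × 0.077) = 0.3980 / 0.4620 = 0.8615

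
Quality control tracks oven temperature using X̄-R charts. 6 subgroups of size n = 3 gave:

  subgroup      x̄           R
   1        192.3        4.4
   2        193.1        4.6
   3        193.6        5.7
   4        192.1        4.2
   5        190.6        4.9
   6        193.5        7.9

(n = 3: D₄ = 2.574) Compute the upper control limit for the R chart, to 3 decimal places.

13.599

R̄ = (4.4 + 4.6 + 5.7 + 4.2 + 4.9 + 7.9) / 6 = 31.7000 / 6 = 5.2833
UCL_R = D₄·R̄ = 2.574 × 5.2833 = 13.5993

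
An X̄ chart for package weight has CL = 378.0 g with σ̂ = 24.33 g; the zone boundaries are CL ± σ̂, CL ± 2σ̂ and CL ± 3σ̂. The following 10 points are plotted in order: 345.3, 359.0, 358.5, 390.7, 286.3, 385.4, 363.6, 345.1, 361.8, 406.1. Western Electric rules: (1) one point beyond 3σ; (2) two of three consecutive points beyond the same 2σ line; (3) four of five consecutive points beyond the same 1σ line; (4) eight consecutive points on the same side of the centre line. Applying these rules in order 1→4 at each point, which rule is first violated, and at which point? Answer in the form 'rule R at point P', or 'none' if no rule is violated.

rule 1 at point 5

Zone of each point (C = within 1σ̂, B = 1σ̂–2σ̂, A = 2σ̂–3σ̂, * = beyond 3σ̂; sign = side of CL): 1:-B, 2:-C, 3:-C, 4:+C, 5:-*, 6:+C, 7:-C, 8:-B, 9:-C, 10:+B
Rule 1 (one point beyond the 3σ limits) is satisfied at point 5.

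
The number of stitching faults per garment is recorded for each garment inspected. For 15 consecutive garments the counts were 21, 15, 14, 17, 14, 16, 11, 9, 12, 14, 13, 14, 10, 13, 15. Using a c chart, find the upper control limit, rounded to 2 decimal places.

c̄ = (21 + 15 + 14 + 17 + 14 + 16 + 11 + 9 + 12 + 14 + 13 + 14 + 10 + 13 + 15) / 15 = 208 / 15 = 13.8667
UCL = c̄ + 3√c̄ = 13.8667 + 3 × √13.8667 = 13.8667 + 3 × 3.7238 = 25.0381

25.04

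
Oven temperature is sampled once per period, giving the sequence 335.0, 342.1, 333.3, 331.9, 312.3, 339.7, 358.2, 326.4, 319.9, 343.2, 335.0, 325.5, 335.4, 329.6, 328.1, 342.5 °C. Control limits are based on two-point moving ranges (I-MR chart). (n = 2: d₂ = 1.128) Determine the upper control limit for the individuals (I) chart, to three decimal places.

367.975

X̄ = (335.0 + 342.1 + 333.3 + 331.9 + 312.3 + 339.7 + 358.2 + 326.4 + 319.9 + 343.2 + 335.0 + 325.5 + 335.4 + 329.6 + 328.1 + 342.5) / 16 = 333.6313
Moving ranges: 7.1, 8.8, 1.4, 19.6, 27.4, 18.5, 31.8, 6.5, 23.3, 8.2, 9.5, 9.9, 5.8, 1.5, 14.4; M̄R̄ = 193.7000 / 15 = 12.9133
UCL = X̄ + 3·M̄R̄/d₂ = 333.6313 + 3 × 12.9133 / 1.128 = 367.9752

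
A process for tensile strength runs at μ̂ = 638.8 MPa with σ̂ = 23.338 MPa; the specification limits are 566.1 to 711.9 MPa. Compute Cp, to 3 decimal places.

1.041

Cp = (USL − LSL) / (6σ̂) = (711.9 − 566.1) / (6 × 23.338) = 145.8000 / 140.0280 = 1.0412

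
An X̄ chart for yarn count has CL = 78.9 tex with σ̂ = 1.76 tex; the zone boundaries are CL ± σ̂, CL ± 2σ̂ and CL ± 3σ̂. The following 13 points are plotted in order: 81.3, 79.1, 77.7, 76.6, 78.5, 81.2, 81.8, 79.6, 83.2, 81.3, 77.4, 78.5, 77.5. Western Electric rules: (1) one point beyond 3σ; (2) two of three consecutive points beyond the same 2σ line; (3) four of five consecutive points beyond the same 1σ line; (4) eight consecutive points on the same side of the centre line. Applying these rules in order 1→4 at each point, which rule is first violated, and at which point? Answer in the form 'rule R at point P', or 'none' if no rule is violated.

Zone of each point (C = within 1σ̂, B = 1σ̂–2σ̂, A = 2σ̂–3σ̂, * = beyond 3σ̂; sign = side of CL): 1:+B, 2:+C, 3:-C, 4:-B, 5:-C, 6:+B, 7:+B, 8:+C, 9:+A, 10:+B, 11:-C, 12:-C, 13:-C
Rule 3 (four of five consecutive points beyond the same 1σ limit) is satisfied at point 10.

rule 3 at point 10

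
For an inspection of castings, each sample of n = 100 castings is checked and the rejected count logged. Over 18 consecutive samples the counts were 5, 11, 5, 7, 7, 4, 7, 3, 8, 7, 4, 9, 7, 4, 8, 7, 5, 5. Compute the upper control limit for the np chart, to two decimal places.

13.55

p̄ = Σdᵢ / (k·n) = 113 / (18 × 100) = 0.06278
UCL = np̄ + 3·√(np̄(1−p̄)) = 6.2778 + 3 × √(6.2778×0.93722) = 6.2778 + 3 × 2.4256 = 13.5547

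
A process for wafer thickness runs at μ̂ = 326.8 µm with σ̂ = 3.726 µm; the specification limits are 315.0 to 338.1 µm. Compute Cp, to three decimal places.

Cp = (USL − LSL) / (6σ̂) = (338.1 − 315.0) / (6 × 3.726) = 23.1000 / 22.3560 = 1.0333

1.033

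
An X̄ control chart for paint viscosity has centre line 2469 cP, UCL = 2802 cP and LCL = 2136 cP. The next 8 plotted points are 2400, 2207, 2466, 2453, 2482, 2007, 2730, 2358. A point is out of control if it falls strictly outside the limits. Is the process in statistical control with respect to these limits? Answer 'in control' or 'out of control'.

Compare each point to [2136, 2802]: sample 6 = 2007 < LCL.

out of control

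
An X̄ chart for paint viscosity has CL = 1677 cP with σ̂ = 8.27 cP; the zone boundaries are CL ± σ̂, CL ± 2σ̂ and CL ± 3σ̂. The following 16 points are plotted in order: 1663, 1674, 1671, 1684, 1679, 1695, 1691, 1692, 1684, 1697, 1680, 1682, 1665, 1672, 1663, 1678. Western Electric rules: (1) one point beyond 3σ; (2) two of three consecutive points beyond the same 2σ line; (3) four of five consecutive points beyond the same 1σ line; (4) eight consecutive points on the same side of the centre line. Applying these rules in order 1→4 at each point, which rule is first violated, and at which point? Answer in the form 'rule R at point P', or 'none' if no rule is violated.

rule 3 at point 10

Zone of each point (C = within 1σ̂, B = 1σ̂–2σ̂, A = 2σ̂–3σ̂, * = beyond 3σ̂; sign = side of CL): 1:-B, 2:-C, 3:-C, 4:+C, 5:+C, 6:+A, 7:+B, 8:+B, 9:+C, 10:+A, 11:+C, 12:+C, 13:-B, 14:-C, 15:-B, 16:+C
Rule 3 (four of five consecutive points beyond the same 1σ limit) is satisfied at point 10.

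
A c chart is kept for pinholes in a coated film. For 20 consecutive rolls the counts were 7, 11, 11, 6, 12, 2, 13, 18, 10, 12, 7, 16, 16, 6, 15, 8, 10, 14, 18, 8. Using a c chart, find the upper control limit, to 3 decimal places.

c̄ = (7 + 11 + 11 + 6 + 12 + 2 + 13 + 18 + 10 + 12 + 7 + 16 + 16 + 6 + 15 + 8 + 10 + 14 + 18 + 8) / 20 = 220 / 20 = 11.0000
UCL = c̄ + 3√c̄ = 11.0000 + 3 × √11.0000 = 11.0000 + 3 × 3.3166 = 20.9499

20.950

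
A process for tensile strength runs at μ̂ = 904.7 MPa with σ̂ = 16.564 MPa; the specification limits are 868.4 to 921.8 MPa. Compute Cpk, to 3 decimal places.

0.344

Cpu = (USL − μ̂) / (3σ̂) = (921.8 − 904.7) / (3 × 16.564) = 0.3441; Cpl = (μ̂ − LSL) / (3σ̂) = (904.7 − 868.4) / (3 × 16.564) = 0.7305; Cpk = min(Cpu, Cpl) = 0.3441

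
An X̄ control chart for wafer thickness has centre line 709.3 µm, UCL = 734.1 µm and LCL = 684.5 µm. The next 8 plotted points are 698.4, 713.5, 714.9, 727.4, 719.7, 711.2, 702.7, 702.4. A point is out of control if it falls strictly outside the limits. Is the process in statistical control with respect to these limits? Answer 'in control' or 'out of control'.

All 8 points lie within [684.5, 734.1].

in control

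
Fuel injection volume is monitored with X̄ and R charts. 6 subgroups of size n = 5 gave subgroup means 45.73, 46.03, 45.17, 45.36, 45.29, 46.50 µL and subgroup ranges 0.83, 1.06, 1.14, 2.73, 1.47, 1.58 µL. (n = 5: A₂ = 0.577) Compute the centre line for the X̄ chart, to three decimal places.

X̄̄ = (45.73 + 46.03 + 45.17 + 45.36 + 45.29 + 46.50) / 6 = 274.0800 / 6 = 45.6800
CL = X̄̄ = 45.6800

45.680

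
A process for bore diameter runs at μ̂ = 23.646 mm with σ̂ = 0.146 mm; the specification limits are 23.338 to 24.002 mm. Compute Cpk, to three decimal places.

0.703

Cpu = (USL − μ̂) / (3σ̂) = (24.002 − 23.646) / (3 × 0.146) = 0.8128; Cpl = (μ̂ − LSL) / (3σ̂) = (23.646 − 23.338) / (3 × 0.146) = 0.7032; Cpk = min(Cpu, Cpl) = 0.7032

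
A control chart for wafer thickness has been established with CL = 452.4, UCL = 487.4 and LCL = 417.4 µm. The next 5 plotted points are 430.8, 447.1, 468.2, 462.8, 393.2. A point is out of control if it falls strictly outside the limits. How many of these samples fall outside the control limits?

1

Compare each point to [417.4, 487.4]: sample 5 = 393.2 < LCL.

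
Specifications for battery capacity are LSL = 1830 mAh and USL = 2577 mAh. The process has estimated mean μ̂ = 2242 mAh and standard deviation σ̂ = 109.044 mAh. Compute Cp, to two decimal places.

1.14

Cp = (USL − LSL) / (6σ̂) = (2577 − 1830) / (6 × 109.044) = 747.0000 / 654.2640 = 1.1417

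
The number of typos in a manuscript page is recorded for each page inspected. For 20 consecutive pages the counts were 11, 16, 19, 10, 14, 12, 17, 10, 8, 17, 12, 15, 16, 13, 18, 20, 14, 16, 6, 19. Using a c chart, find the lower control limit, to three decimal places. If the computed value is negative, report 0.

2.865

c̄ = (11 + 16 + 19 + 10 + 14 + 12 + 17 + 10 + 8 + 17 + 12 + 15 + 16 + 13 + 18 + 20 + 14 + 16 + 6 + 19) / 20 = 283 / 20 = 14.1500
LCL = c̄ − 3√c̄ = 14.1500 − 3 × 3.7616 = 2.8651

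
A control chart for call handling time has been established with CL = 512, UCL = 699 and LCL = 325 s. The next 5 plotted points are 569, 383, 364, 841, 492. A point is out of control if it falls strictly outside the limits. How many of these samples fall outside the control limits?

Compare each point to [325, 699]: sample 4 = 841 > UCL.

1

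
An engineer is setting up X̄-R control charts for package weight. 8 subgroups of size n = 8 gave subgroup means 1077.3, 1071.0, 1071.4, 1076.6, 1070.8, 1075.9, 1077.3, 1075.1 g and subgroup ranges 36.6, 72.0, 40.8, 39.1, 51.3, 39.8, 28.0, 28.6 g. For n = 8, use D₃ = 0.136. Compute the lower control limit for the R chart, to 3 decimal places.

R̄ = (36.6 + 72.0 + 40.8 + 39.1 + 51.3 + 39.8 + 28.0 + 28.6) / 8 = 336.2000 / 8 = 42.0250
LCL_R = D₃·R̄ = 0.136 × 42.0250 = 5.7154

5.715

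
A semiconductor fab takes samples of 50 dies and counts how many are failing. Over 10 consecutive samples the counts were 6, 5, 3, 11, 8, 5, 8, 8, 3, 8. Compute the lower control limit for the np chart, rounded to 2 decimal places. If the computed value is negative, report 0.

0.00

p̄ = Σdᵢ / (k·n) = 65 / (10 × 50) = 0.13000
LCL = np̄ − 3·√(np̄(1−p̄)) = 6.5000 − 3 × 2.3780 = -0.6341 → 0 (negative, so LCL = 0)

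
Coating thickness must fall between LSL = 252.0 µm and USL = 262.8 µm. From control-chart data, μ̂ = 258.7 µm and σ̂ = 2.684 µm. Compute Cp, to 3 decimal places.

0.671

Cp = (USL − LSL) / (6σ̂) = (262.8 − 252.0) / (6 × 2.684) = 10.8000 / 16.1040 = 0.6706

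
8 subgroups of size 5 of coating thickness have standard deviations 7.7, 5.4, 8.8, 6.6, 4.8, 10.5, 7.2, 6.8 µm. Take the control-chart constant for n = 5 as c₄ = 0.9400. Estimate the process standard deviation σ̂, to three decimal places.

s̄ = (7.7 + 5.4 + 8.8 + 6.6 + 4.8 + 10.5 + 7.2 + 6.8) / 8 = 7.2250
σ̂ = s̄ / c₄ = 7.2250 / 0.9400 = 7.6862

7.686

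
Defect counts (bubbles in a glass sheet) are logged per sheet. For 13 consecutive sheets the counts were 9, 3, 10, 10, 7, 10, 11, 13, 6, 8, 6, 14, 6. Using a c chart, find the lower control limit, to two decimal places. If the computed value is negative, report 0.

0.00

c̄ = (9 + 3 + 10 + 10 + 7 + 10 + 11 + 13 + 6 + 8 + 6 + 14 + 6) / 13 = 113 / 13 = 8.6923
LCL = c̄ − 3√c̄ = 8.6923 − 3 × 2.9483 = -0.1525 → 0 (cannot be negative)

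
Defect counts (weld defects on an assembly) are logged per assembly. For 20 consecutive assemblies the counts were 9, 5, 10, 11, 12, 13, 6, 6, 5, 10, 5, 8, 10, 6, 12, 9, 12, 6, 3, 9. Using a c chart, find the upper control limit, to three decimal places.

17.019

c̄ = (9 + 5 + 10 + 11 + 12 + 13 + 6 + 6 + 5 + 10 + 5 + 8 + 10 + 6 + 12 + 9 + 12 + 6 + 3 + 9) / 20 = 167 / 20 = 8.3500
UCL = c̄ + 3√c̄ = 8.3500 + 3 × √8.3500 = 8.3500 + 3 × 2.8896 = 17.0189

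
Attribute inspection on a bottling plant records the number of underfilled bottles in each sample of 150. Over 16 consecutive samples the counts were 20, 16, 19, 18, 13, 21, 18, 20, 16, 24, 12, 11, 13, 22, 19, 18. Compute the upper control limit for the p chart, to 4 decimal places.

p̄ = Σdᵢ / (k·n) = 280 / (16 × 150) = 0.11667
UCL = p̄ + 3·√(p̄(1−p̄)/n) = 0.11667 + 3 × √(0.11667×0.88333/150) = 0.11667 + 3 × 0.02621 = 0.19530

0.1953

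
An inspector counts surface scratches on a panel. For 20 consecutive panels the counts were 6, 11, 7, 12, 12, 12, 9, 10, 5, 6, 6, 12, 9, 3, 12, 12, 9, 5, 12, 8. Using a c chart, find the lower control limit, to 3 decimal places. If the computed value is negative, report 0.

c̄ = (6 + 11 + 7 + 12 + 12 + 12 + 9 + 10 + 5 + 6 + 6 + 12 + 9 + 3 + 12 + 12 + 9 + 5 + 12 + 8) / 20 = 178 / 20 = 8.9000
LCL = c̄ − 3√c̄ = 8.9000 − 3 × 2.9833 = -0.0499 → 0 (cannot be negative)

0.000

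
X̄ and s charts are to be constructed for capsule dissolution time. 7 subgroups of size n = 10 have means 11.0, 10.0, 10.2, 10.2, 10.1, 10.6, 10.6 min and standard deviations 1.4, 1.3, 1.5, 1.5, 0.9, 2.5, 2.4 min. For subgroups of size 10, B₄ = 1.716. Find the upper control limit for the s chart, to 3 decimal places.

2.819

s̄ = (1.4 + 1.3 + 1.5 + 1.5 + 0.9 + 2.5 + 2.4) / 7 = 1.6429
UCL_s = B₄·s̄ = 1.716 × 1.6429 = 2.8191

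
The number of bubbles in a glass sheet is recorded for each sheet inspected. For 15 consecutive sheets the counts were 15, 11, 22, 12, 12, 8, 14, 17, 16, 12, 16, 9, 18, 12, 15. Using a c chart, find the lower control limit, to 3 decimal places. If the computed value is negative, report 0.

2.735

c̄ = (15 + 11 + 22 + 12 + 12 + 8 + 14 + 17 + 16 + 12 + 16 + 9 + 18 + 12 + 15) / 15 = 209 / 15 = 13.9333
LCL = c̄ − 3√c̄ = 13.9333 − 3 × 3.7327 = 2.7351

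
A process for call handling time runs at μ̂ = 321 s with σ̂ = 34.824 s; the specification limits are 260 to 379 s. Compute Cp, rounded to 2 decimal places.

0.57

Cp = (USL − LSL) / (6σ̂) = (379 − 260) / (6 × 34.824) = 119.0000 / 208.9440 = 0.5695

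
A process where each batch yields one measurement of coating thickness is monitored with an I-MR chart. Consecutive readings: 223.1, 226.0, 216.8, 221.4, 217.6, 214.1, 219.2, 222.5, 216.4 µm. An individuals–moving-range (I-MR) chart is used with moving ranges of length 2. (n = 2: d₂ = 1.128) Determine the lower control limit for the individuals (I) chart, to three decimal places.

X̄ = (223.1 + 226.0 + 216.8 + 221.4 + 217.6 + 214.1 + 219.2 + 222.5 + 216.4) / 9 = 219.6778
Moving ranges: 2.9, 9.2, 4.6, 3.8, 3.5, 5.1, 3.3, 6.1; M̄R̄ = 38.5000 / 8 = 4.8125
LCL = X̄ − 3·M̄R̄/d₂ = 219.6778 − 3 × 4.8125 / 1.128 = 206.8786

206.879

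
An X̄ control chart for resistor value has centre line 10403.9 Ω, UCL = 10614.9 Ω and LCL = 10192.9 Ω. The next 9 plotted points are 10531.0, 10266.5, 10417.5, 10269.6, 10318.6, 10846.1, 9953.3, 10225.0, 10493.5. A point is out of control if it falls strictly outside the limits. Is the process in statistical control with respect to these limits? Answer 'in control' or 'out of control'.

out of control

Compare each point to [10192.9, 10614.9]: sample 6 = 10846.1 > UCL; sample 7 = 9953.3 < LCL.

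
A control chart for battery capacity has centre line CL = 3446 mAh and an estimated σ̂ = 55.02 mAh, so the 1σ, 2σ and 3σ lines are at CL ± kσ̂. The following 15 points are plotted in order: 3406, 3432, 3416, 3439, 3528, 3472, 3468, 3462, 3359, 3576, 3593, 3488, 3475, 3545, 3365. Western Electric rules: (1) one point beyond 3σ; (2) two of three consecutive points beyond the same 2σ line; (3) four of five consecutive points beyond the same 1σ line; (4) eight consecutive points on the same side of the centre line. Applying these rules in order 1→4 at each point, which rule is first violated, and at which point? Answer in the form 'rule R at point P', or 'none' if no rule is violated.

rule 2 at point 11

Zone of each point (C = within 1σ̂, B = 1σ̂–2σ̂, A = 2σ̂–3σ̂, * = beyond 3σ̂; sign = side of CL): 1:-C, 2:-C, 3:-C, 4:-C, 5:+B, 6:+C, 7:+C, 8:+C, 9:-B, 10:+A, 11:+A, 12:+C, 13:+C, 14:+B, 15:-B
Rule 2 (two of three consecutive points beyond the same 2σ limit) is satisfied at point 11.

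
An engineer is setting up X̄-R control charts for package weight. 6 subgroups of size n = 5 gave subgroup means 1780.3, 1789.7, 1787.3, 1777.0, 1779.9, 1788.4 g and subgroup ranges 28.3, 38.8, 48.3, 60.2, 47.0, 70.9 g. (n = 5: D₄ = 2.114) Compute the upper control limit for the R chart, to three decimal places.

R̄ = (28.3 + 38.8 + 48.3 + 60.2 + 47.0 + 70.9) / 6 = 293.5000 / 6 = 48.9167
UCL_R = D₄·R̄ = 2.114 × 48.9167 = 103.4098

103.410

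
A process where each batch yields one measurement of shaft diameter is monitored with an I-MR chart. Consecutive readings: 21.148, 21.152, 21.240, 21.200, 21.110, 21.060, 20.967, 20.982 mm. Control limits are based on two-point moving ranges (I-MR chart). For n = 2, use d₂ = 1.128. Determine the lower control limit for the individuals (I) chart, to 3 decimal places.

20.963

X̄ = (21.148 + 21.152 + 21.240 + 21.200 + 21.110 + 21.060 + 20.967 + 20.982) / 8 = 21.1074
Moving ranges: 0.004, 0.088, 0.040, 0.090, 0.050, 0.093, 0.015; M̄R̄ = 0.3800 / 7 = 0.0543
LCL = X̄ − 3·M̄R̄/d₂ = 21.1074 − 3 × 0.0543 / 1.128 = 20.9630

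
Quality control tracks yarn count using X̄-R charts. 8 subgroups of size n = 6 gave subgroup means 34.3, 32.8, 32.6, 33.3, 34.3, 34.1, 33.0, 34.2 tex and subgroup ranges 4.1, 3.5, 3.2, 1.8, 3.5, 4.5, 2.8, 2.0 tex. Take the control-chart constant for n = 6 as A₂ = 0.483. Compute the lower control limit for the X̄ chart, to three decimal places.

X̄̄ = (34.3 + 32.8 + 32.6 + 33.3 + 34.3 + 34.1 + 33.0 + 34.2) / 8 = 268.6000 / 8 = 33.5750
R̄ = (4.1 + 3.5 + 3.2 + 1.8 + 3.5 + 4.5 + 2.8 + 2.0) / 8 = 25.4000 / 8 = 3.1750
LCL = X̄̄ − A₂·R̄ = 33.5750 − 0.483 × 3.1750 = 32.0415

32.041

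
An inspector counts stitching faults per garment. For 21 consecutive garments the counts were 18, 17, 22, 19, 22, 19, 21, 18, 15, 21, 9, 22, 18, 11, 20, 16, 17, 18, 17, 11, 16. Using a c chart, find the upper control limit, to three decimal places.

c̄ = (18 + 17 + 22 + 19 + 22 + 19 + 21 + 18 + 15 + 21 + 9 + 22 + 18 + 11 + 20 + 16 + 17 + 18 + 17 + 11 + 16) / 21 = 367 / 21 = 17.4762
UCL = c̄ + 3√c̄ = 17.4762 + 3 × √17.4762 = 17.4762 + 3 × 4.1805 = 30.0176

30.018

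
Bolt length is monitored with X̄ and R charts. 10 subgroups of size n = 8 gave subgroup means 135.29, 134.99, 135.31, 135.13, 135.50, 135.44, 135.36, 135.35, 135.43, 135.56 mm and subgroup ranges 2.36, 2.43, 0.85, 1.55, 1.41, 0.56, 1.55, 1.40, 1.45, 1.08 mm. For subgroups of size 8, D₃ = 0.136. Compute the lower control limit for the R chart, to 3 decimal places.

R̄ = (2.36 + 2.43 + 0.85 + 1.55 + 1.41 + 0.56 + 1.55 + 1.40 + 1.45 + 1.08) / 10 = 14.6400 / 10 = 1.4640
LCL_R = D₃·R̄ = 0.136 × 1.4640 = 0.1991

0.199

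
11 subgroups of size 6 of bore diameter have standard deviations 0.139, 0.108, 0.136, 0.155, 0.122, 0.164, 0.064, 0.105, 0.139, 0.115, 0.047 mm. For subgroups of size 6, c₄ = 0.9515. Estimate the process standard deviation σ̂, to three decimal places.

0.124

s̄ = (0.139 + 0.108 + 0.136 + 0.155 + 0.122 + 0.164 + 0.064 + 0.105 + 0.139 + 0.115 + 0.047) / 11 = 0.1176
σ̂ = s̄ / c₄ = 0.1176 / 0.9515 = 0.1236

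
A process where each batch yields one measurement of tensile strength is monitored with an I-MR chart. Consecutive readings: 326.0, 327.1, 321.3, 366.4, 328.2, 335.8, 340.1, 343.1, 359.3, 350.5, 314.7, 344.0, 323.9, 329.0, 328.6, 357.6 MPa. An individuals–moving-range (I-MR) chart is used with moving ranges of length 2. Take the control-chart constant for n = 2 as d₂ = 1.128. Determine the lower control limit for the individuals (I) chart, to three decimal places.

X̄ = (326.0 + 327.1 + 321.3 + 366.4 + 328.2 + 335.8 + 340.1 + 343.1 + 359.3 + 350.5 + 314.7 + 344.0 + 323.9 + 329.0 + 328.6 + 357.6) / 16 = 337.2250
Moving ranges: 1.1, 5.8, 45.1, 38.2, 7.6, 4.3, 3.0, 16.2, 8.8, 35.8, 29.3, 20.1, 5.1, 0.4, 29.0; M̄R̄ = 249.8000 / 15 = 16.6533
LCL = X̄ − 3·M̄R̄/d₂ = 337.2250 − 3 × 16.6533 / 1.128 = 292.9342

292.934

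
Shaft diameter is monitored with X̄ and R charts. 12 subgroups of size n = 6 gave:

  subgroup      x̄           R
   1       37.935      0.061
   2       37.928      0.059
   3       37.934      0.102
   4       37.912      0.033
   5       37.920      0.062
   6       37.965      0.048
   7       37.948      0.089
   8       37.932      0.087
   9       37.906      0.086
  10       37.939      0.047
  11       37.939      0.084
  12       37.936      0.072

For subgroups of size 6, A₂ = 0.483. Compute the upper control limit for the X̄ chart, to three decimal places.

37.966

X̄̄ = (37.935 + 37.928 + 37.934 + 37.912 + 37.920 + 37.965 + 37.948 + 37.932 + 37.906 + 37.939 + 37.939 + 37.936) / 12 = 455.1940 / 12 = 37.9328
R̄ = (0.061 + 0.059 + 0.102 + 0.033 + 0.062 + 0.048 + 0.089 + 0.087 + 0.086 + 0.047 + 0.084 + 0.072) / 12 = 0.8300 / 12 = 0.0692
UCL = X̄̄ + A₂·R̄ = 37.9328 + 0.483 × 0.0692 = 37.9662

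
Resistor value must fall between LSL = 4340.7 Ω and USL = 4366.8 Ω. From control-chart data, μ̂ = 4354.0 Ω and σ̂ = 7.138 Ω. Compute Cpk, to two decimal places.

Cpu = (USL − μ̂) / (3σ̂) = (4366.8 − 4354.0) / (3 × 7.138) = 0.5977; Cpl = (μ̂ − LSL) / (3σ̂) = (4354.0 − 4340.7) / (3 × 7.138) = 0.6211; Cpk = min(Cpu, Cpl) = 0.5977

0.60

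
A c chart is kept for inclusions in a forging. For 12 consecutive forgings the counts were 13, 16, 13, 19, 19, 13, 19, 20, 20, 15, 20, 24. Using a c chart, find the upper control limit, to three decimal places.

30.163

c̄ = (13 + 16 + 13 + 19 + 19 + 13 + 19 + 20 + 20 + 15 + 20 + 24) / 12 = 211 / 12 = 17.5833
UCL = c̄ + 3√c̄ = 17.5833 + 3 × √17.5833 = 17.5833 + 3 × 4.1932 = 30.1631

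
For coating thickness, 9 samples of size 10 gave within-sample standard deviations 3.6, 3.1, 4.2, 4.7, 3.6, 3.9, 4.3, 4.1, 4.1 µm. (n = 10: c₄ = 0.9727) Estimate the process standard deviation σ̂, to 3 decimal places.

4.067

s̄ = (3.6 + 3.1 + 4.2 + 4.7 + 3.6 + 3.9 + 4.3 + 4.1 + 4.1) / 9 = 3.9556
σ̂ = s̄ / c₄ = 3.9556 / 0.9727 = 4.0666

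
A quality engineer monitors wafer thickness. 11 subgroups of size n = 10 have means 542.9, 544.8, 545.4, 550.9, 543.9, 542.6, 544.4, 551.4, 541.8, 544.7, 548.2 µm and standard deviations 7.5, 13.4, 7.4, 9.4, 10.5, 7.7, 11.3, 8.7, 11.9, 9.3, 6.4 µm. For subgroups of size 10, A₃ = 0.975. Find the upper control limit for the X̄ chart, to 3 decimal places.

X̄̄ = (542.9 + 544.8 + 545.4 + 550.9 + 543.9 + 542.6 + 544.4 + 551.4 + 541.8 + 544.7 + 548.2) / 11 = 545.5455
s̄ = (7.5 + 13.4 + 7.4 + 9.4 + 10.5 + 7.7 + 11.3 + 8.7 + 11.9 + 9.3 + 6.4) / 11 = 9.4091
UCL = X̄̄ + A₃·s̄ = 545.5455 + 0.975 × 9.4091 = 554.7193

554.719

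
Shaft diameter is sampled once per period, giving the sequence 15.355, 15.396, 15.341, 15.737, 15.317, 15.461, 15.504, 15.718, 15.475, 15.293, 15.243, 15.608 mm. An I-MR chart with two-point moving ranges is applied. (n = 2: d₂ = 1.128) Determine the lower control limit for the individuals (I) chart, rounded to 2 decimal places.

14.93

X̄ = (15.355 + 15.396 + 15.341 + 15.737 + 15.317 + 15.461 + 15.504 + 15.718 + 15.475 + 15.293 + 15.243 + 15.608) / 12 = 15.4540
Moving ranges: 0.041, 0.055, 0.396, 0.420, 0.144, 0.043, 0.214, 0.243, 0.182, 0.050, 0.365; M̄R̄ = 2.1530 / 11 = 0.1957
LCL = X̄ − 3·M̄R̄/d₂ = 15.4540 − 3 × 0.1957 / 1.128 = 14.9334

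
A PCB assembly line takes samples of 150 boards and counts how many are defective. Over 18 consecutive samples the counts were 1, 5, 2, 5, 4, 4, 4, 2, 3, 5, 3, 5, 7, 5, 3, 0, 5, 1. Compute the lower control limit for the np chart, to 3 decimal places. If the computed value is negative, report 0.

0.000

p̄ = Σdᵢ / (k·n) = 64 / (18 × 150) = 0.02370
LCL = np̄ − 3·√(np̄(1−p̄)) = 3.5556 − 3 × 1.8631 = -2.0339 → 0 (negative, so LCL = 0)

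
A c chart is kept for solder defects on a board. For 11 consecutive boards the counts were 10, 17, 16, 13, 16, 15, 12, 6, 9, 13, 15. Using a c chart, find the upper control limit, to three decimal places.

23.688

c̄ = (10 + 17 + 16 + 13 + 16 + 15 + 12 + 6 + 9 + 13 + 15) / 11 = 142 / 11 = 12.9091
UCL = c̄ + 3√c̄ = 12.9091 + 3 × √12.9091 = 12.9091 + 3 × 3.5929 = 23.6879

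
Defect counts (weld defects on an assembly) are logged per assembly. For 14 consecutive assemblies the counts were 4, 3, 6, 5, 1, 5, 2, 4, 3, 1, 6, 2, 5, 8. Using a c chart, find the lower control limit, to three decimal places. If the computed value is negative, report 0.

0.000

c̄ = (4 + 3 + 6 + 5 + 1 + 5 + 2 + 4 + 3 + 1 + 6 + 2 + 5 + 8) / 14 = 55 / 14 = 3.9286
LCL = c̄ − 3√c̄ = 3.9286 − 3 × 1.9821 = -2.0176 → 0 (cannot be negative)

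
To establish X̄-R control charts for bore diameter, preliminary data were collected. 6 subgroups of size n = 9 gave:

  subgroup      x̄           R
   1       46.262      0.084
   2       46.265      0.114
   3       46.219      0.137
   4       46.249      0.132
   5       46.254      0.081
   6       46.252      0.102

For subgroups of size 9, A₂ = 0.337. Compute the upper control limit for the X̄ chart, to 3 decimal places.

46.287

X̄̄ = (46.262 + 46.265 + 46.219 + 46.249 + 46.254 + 46.252) / 6 = 277.5010 / 6 = 46.2502
R̄ = (0.084 + 0.114 + 0.137 + 0.132 + 0.081 + 0.102) / 6 = 0.6500 / 6 = 0.1083
UCL = X̄̄ + A₂·R̄ = 46.2502 + 0.337 × 0.1083 = 46.2867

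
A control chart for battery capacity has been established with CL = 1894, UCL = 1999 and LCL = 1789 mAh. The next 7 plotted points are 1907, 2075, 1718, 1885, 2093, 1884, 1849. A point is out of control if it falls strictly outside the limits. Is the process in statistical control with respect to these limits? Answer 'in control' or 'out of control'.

Compare each point to [1789, 1999]: sample 2 = 2075 > UCL; sample 3 = 1718 < LCL; sample 5 = 2093 > UCL.

out of control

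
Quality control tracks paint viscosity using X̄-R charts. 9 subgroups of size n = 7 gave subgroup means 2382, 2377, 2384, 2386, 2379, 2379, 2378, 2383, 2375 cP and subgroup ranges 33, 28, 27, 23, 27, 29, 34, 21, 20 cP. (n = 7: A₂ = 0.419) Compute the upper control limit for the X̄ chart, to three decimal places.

2391.600

X̄̄ = (2382 + 2377 + 2384 + 2386 + 2379 + 2379 + 2378 + 2383 + 2375) / 9 = 21423.0000 / 9 = 2380.3333
R̄ = (33 + 28 + 27 + 23 + 27 + 29 + 34 + 21 + 20) / 9 = 242.0000 / 9 = 26.8889
UCL = X̄̄ + A₂·R̄ = 2380.3333 + 0.419 × 26.8889 = 2391.5998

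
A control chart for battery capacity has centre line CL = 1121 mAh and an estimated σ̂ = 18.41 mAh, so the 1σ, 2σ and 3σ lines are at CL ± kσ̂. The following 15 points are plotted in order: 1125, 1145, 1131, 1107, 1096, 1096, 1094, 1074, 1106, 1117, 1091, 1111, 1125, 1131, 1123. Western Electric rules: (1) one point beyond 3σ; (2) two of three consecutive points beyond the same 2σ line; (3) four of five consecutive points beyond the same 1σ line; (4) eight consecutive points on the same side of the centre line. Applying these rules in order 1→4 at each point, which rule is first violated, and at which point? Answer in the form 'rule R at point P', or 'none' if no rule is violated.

rule 3 at point 8

Zone of each point (C = within 1σ̂, B = 1σ̂–2σ̂, A = 2σ̂–3σ̂, * = beyond 3σ̂; sign = side of CL): 1:+C, 2:+B, 3:+C, 4:-C, 5:-B, 6:-B, 7:-B, 8:-A, 9:-C, 10:-C, 11:-B, 12:-C, 13:+C, 14:+C, 15:+C
Rule 3 (four of five consecutive points beyond the same 1σ limit) is satisfied at point 8.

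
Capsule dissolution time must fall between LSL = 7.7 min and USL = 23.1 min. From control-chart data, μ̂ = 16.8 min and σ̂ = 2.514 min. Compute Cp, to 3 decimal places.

Cp = (USL − LSL) / (6σ̂) = (23.1 − 7.7) / (6 × 2.514) = 15.4000 / 15.0840 = 1.0209

1.021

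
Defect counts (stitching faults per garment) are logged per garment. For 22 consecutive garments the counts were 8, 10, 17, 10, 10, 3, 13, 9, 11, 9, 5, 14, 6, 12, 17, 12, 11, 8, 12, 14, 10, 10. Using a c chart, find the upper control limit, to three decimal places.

20.221

c̄ = (8 + 10 + 17 + 10 + 10 + 3 + 13 + 9 + 11 + 9 + 5 + 14 + 6 + 12 + 17 + 12 + 11 + 8 + 12 + 14 + 10 + 10) / 22 = 231 / 22 = 10.5000
UCL = c̄ + 3√c̄ = 10.5000 + 3 × √10.5000 = 10.5000 + 3 × 3.2404 = 20.2211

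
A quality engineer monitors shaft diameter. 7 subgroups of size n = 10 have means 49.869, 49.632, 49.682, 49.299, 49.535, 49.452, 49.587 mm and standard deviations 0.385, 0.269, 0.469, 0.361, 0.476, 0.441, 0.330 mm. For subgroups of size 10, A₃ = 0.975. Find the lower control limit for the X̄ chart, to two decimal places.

X̄̄ = (49.869 + 49.632 + 49.682 + 49.299 + 49.535 + 49.452 + 49.587) / 7 = 49.5794
s̄ = (0.385 + 0.269 + 0.469 + 0.361 + 0.476 + 0.441 + 0.330) / 7 = 0.3901
LCL = X̄̄ − A₃·s̄ = 49.5794 − 0.975 × 0.3901 = 49.1990

49.20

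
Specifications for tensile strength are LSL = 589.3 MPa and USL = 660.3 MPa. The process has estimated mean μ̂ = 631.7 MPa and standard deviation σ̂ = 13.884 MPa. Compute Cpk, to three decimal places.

0.687

Cpu = (USL − μ̂) / (3σ̂) = (660.3 − 631.7) / (3 × 13.884) = 0.6866; Cpl = (μ̂ − LSL) / (3σ̂) = (631.7 − 589.3) / (3 × 13.884) = 1.0180; Cpk = min(Cpu, Cpl) = 0.6866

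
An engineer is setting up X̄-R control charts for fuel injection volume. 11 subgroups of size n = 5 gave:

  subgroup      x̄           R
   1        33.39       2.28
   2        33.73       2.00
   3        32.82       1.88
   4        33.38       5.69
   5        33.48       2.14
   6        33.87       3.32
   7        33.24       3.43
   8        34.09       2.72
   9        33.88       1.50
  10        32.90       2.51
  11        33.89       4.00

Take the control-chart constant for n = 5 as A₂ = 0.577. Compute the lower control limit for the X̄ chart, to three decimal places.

31.865

X̄̄ = (33.39 + 33.73 + 32.82 + 33.38 + 33.48 + 33.87 + 33.24 + 34.09 + 33.88 + 32.90 + 33.89) / 11 = 368.6700 / 11 = 33.5155
R̄ = (2.28 + 2.00 + 1.88 + 5.69 + 2.14 + 3.32 + 3.43 + 2.72 + 1.50 + 2.51 + 4.00) / 11 = 31.4700 / 11 = 2.8609
LCL = X̄̄ − A₂·R̄ = 33.5155 − 0.577 × 2.8609 = 31.8647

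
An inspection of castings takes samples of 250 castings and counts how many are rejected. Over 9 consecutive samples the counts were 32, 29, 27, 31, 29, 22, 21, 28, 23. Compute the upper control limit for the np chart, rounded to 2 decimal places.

41.58

p̄ = Σdᵢ / (k·n) = 242 / (9 × 250) = 0.10756
UCL = np̄ + 3·√(np̄(1−p̄)) = 26.8889 + 3 × √(26.8889×0.89244) = 26.8889 + 3 × 4.8987 = 41.5849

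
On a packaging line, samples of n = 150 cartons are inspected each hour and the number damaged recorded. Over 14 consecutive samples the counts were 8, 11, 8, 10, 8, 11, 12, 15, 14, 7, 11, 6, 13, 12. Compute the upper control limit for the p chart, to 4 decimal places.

p̄ = Σdᵢ / (k·n) = 146 / (14 × 150) = 0.06952
UCL = p̄ + 3·√(p̄(1−p̄)/n) = 0.06952 + 3 × √(0.06952×0.93048/150) = 0.06952 + 3 × 0.02077 = 0.13182

0.1318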